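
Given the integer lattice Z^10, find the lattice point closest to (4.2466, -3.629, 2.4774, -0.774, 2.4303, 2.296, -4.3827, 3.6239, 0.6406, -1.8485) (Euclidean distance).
(4, -4, 2, -1, 2, 2, -4, 4, 1, -2)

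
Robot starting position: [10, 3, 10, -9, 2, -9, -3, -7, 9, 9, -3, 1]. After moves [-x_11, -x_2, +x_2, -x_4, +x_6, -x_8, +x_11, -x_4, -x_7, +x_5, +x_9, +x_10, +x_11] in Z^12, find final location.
(10, 3, 10, -11, 3, -8, -4, -8, 10, 10, -2, 1)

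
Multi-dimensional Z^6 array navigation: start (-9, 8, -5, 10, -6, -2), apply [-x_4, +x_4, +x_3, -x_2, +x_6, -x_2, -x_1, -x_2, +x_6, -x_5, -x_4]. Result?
(-10, 5, -4, 9, -7, 0)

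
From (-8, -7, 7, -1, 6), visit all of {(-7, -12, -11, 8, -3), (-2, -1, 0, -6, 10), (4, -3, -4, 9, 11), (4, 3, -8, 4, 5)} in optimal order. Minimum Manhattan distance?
118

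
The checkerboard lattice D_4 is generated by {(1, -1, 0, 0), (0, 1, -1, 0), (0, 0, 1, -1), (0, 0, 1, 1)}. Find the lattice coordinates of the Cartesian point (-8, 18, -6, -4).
-8b₁ + 10b₂ + 4b₃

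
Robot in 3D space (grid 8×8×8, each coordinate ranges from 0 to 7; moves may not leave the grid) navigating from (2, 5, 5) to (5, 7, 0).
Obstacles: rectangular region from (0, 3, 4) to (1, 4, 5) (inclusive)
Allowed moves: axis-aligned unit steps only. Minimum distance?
10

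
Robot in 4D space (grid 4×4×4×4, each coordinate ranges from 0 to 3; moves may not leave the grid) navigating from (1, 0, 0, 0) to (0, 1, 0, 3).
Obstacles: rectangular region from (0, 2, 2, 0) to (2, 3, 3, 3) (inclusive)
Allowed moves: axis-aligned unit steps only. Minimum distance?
5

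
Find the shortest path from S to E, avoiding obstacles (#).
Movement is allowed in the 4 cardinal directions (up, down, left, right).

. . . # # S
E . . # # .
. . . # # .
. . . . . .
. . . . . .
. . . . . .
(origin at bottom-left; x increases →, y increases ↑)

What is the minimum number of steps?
10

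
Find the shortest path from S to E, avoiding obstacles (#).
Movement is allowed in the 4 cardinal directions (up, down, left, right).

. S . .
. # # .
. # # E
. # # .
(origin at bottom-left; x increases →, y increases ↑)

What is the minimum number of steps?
4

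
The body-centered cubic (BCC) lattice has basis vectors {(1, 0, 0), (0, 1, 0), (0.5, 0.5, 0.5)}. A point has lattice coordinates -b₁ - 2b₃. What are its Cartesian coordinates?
(-2, -1, -1)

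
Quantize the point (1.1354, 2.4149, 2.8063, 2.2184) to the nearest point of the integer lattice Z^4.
(1, 2, 3, 2)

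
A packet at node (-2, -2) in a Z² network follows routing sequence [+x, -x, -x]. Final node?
(-3, -2)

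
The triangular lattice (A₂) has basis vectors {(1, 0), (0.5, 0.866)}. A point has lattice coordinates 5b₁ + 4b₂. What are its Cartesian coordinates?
(7, 3.464)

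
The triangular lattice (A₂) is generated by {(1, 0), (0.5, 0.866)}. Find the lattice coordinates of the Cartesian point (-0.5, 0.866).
-b₁ + b₂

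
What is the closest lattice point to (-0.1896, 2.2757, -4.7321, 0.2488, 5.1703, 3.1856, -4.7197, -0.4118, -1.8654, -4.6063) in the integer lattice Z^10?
(0, 2, -5, 0, 5, 3, -5, 0, -2, -5)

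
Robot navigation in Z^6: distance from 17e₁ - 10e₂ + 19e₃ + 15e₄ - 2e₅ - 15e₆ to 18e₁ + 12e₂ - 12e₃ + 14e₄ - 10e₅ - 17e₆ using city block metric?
65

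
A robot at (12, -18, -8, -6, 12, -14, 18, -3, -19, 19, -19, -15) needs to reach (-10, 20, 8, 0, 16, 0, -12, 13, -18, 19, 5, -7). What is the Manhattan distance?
179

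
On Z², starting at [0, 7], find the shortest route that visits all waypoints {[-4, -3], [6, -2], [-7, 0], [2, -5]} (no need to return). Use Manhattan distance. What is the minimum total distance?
35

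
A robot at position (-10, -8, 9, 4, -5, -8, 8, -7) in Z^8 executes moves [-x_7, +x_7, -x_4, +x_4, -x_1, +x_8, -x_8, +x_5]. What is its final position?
(-11, -8, 9, 4, -4, -8, 8, -7)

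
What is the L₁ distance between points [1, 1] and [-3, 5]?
8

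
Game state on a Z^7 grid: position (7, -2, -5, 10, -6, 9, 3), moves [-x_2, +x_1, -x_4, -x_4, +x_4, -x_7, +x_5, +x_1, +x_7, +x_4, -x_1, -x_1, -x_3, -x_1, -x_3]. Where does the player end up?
(6, -3, -7, 10, -5, 9, 3)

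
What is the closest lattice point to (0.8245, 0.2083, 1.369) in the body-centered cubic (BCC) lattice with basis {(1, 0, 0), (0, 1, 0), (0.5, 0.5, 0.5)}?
(0.5, 0.5, 1.5)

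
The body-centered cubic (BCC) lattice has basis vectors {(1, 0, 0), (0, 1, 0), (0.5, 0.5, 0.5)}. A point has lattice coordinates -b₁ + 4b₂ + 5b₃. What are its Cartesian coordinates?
(1.5, 6.5, 2.5)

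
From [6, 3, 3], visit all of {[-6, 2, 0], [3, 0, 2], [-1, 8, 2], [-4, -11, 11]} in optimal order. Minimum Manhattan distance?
58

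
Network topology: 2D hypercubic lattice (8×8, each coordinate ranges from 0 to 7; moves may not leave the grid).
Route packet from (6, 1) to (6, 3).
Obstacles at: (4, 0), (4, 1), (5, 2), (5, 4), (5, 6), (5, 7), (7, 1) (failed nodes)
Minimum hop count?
2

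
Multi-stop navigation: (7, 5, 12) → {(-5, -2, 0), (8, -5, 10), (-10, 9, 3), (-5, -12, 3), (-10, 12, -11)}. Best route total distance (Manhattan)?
89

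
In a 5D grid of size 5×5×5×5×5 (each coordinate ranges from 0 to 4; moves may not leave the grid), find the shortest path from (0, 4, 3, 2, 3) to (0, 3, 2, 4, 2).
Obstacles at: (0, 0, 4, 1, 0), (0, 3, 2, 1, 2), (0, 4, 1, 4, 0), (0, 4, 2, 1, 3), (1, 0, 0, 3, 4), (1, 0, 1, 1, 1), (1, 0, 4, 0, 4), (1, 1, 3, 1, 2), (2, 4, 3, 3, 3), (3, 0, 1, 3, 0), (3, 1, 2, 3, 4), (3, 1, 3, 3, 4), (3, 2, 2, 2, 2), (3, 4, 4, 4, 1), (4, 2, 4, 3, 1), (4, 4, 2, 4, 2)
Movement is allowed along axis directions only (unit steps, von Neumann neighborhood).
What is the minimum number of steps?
5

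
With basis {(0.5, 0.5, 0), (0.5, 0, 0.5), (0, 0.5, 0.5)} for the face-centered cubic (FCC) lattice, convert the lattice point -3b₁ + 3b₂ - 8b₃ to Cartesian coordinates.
(0, -5.5, -2.5)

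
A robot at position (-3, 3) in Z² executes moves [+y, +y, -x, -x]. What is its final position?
(-5, 5)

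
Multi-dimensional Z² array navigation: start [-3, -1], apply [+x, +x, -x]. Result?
(-2, -1)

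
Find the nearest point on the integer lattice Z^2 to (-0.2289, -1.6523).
(0, -2)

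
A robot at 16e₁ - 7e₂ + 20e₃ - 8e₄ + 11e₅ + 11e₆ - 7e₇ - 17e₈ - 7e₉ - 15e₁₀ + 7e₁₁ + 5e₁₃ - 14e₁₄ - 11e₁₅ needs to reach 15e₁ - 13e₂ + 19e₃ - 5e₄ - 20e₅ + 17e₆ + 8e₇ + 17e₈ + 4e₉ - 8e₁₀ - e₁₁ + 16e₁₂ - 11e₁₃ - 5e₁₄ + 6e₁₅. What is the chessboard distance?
34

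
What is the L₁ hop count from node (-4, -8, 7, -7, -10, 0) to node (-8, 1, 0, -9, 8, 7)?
47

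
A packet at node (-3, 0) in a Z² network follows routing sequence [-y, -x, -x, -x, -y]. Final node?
(-6, -2)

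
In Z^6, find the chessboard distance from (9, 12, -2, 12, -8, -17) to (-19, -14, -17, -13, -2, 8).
28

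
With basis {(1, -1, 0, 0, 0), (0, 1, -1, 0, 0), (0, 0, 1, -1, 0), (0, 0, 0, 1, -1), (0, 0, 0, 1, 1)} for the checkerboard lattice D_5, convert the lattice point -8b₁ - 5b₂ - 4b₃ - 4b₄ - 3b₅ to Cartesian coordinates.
(-8, 3, 1, -3, 1)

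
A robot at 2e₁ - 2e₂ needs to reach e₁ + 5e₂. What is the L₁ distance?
8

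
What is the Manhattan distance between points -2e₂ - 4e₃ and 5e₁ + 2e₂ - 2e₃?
11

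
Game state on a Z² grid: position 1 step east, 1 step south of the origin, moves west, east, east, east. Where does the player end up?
(3, -1)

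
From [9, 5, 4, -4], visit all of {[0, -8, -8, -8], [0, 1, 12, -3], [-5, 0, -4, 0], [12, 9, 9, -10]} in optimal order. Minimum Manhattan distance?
98
(one optimal route: (9, 5, 4, -4) → (12, 9, 9, -10) → (0, 1, 12, -3) → (-5, 0, -4, 0) → (0, -8, -8, -8))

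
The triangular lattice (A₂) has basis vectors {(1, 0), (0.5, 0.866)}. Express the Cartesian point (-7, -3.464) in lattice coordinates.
-5b₁ - 4b₂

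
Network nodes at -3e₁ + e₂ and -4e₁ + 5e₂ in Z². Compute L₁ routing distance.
5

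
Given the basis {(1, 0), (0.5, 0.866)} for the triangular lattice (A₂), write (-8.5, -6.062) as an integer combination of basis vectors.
-5b₁ - 7b₂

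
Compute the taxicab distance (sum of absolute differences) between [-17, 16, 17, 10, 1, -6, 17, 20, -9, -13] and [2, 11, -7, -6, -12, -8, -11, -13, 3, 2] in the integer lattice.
167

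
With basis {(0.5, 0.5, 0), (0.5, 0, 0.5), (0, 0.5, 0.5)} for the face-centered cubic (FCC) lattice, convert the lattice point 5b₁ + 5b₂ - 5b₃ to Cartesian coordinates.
(5, 0, 0)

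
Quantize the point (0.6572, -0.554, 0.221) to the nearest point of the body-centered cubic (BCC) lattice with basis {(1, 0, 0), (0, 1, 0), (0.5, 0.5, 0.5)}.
(0.5, -0.5, 0.5)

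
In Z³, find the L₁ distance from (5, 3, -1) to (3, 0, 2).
8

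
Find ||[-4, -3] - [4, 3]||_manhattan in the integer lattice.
14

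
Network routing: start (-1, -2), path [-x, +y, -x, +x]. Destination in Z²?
(-2, -1)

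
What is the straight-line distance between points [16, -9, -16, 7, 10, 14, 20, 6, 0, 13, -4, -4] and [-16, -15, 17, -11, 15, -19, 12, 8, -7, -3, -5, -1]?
63.0079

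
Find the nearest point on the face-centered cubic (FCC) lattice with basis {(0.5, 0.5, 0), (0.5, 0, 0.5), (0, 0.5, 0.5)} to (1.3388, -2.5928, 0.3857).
(1, -2.5, 0.5)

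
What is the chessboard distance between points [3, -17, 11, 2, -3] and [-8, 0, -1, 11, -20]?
17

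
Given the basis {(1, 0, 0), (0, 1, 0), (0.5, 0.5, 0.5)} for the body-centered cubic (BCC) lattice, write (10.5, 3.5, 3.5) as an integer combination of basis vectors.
7b₁ + 7b₃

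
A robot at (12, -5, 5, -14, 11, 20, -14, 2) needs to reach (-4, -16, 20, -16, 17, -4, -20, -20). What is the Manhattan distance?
102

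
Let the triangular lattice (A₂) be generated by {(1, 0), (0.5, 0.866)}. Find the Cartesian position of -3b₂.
(-1.5, -2.598)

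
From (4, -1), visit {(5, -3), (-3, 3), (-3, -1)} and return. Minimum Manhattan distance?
28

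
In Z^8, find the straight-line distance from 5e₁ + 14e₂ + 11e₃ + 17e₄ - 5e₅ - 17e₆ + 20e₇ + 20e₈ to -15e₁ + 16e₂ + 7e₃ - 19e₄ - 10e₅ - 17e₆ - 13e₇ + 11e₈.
53.9537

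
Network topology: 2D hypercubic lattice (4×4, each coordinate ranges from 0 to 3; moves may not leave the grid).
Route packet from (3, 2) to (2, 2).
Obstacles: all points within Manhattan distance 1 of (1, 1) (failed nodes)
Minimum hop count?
1
(one shortest path: (3, 2) → (2, 2))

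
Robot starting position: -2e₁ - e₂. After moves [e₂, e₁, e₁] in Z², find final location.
(0, 0)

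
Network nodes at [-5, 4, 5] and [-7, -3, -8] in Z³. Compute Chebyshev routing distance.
13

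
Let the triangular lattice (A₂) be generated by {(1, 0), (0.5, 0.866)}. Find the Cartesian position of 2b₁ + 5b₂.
(4.5, 4.33)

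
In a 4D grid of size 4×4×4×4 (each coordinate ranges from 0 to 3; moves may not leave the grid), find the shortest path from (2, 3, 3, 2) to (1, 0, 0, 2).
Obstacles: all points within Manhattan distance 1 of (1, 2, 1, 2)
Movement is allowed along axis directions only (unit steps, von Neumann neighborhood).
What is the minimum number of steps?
7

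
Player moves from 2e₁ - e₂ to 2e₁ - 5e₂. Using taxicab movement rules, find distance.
4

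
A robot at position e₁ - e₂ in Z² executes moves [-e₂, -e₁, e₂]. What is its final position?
(0, -1)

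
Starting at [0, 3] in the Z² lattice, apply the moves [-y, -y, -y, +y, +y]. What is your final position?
(0, 2)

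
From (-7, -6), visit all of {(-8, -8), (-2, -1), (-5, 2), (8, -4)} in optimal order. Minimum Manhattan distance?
35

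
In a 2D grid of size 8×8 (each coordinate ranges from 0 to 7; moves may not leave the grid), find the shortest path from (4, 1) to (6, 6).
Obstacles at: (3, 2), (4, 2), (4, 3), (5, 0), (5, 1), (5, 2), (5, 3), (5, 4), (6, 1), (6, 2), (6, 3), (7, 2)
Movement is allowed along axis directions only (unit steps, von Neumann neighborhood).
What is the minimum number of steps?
11
(one shortest path: (4, 1) → (3, 1) → (2, 1) → (2, 2) → (2, 3) → (3, 3) → (3, 4) → (4, 4) → (4, 5) → (5, 5) → (6, 5) → (6, 6))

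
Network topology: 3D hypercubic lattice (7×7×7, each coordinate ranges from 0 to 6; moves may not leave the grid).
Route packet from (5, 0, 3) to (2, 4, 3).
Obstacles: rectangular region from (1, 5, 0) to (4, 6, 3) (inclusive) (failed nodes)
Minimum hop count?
7
(one shortest path: (5, 0, 3) → (4, 0, 3) → (3, 0, 3) → (2, 0, 3) → (2, 1, 3) → (2, 2, 3) → (2, 3, 3) → (2, 4, 3))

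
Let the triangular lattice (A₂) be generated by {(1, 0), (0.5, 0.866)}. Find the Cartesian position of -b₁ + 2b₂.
(0, 1.732)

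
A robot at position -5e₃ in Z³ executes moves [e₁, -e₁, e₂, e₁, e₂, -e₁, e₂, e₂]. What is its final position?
(0, 4, -5)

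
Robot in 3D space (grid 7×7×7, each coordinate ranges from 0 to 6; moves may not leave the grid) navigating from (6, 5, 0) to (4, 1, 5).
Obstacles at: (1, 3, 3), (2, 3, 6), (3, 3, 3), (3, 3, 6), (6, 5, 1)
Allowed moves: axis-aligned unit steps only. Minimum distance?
11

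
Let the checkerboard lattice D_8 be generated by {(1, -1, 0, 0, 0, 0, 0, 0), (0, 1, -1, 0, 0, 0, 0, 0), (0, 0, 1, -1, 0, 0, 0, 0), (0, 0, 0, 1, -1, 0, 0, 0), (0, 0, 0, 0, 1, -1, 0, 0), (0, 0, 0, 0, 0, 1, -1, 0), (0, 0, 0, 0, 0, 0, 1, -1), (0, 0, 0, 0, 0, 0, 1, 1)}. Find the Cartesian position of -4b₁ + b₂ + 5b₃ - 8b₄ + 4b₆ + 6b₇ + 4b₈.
(-4, 5, 4, -13, 8, 4, 6, -2)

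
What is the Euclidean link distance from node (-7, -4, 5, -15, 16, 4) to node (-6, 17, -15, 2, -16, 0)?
46.594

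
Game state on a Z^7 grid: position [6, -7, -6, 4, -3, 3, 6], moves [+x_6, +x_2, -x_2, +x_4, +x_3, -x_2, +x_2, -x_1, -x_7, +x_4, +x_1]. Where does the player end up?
(6, -7, -5, 6, -3, 4, 5)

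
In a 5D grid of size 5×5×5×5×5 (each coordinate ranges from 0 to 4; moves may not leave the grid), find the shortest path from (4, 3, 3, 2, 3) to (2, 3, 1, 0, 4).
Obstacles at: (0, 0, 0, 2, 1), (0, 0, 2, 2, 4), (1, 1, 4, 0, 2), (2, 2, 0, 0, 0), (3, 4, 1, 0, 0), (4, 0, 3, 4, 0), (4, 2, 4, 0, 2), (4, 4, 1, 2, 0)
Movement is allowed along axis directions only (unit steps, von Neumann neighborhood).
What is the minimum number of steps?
7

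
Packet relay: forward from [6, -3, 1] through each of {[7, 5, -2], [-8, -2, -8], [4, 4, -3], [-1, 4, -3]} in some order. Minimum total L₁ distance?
40
(one optimal route: (6, -3, 1) → (7, 5, -2) → (4, 4, -3) → (-1, 4, -3) → (-8, -2, -8))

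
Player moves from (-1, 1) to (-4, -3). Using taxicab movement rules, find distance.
7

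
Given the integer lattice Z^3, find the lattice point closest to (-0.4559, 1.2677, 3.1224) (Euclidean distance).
(0, 1, 3)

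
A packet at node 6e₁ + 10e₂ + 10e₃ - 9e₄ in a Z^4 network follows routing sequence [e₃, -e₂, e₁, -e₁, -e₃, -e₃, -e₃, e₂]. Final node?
(6, 10, 8, -9)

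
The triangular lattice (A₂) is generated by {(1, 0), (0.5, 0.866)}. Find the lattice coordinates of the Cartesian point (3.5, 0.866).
3b₁ + b₂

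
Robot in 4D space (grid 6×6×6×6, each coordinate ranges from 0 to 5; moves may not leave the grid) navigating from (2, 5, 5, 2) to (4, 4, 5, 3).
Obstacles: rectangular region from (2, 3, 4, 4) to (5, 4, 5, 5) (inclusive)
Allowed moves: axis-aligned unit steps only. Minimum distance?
4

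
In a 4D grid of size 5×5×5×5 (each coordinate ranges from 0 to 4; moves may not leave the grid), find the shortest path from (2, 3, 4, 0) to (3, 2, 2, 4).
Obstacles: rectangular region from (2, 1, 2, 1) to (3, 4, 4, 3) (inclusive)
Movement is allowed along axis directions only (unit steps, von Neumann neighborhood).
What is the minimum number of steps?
10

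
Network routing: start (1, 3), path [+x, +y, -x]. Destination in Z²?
(1, 4)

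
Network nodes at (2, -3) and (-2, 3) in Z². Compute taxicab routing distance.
10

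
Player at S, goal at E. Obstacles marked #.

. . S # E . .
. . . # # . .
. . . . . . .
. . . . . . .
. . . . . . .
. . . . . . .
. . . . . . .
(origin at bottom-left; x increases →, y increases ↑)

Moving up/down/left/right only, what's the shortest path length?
8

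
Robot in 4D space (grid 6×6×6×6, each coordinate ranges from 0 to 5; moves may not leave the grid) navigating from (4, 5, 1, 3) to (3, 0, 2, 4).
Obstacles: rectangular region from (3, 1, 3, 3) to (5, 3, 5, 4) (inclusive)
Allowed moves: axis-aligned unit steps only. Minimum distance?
8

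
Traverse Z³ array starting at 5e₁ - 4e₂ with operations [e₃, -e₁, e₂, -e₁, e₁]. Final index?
(4, -3, 1)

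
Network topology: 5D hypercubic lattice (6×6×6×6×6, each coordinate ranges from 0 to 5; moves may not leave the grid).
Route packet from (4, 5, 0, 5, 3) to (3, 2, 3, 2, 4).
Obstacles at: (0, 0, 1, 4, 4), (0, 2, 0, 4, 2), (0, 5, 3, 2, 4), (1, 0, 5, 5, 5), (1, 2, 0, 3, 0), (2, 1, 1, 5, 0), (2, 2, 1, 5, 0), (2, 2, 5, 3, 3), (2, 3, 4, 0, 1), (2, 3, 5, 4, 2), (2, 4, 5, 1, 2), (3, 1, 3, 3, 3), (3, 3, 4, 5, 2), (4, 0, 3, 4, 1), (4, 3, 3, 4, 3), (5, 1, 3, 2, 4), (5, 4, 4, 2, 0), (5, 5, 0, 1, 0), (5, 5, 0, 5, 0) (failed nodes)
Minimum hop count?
11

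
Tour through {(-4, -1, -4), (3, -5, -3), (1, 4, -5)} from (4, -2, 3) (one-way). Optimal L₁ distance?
33
(one optimal route: (4, -2, 3) → (3, -5, -3) → (-4, -1, -4) → (1, 4, -5))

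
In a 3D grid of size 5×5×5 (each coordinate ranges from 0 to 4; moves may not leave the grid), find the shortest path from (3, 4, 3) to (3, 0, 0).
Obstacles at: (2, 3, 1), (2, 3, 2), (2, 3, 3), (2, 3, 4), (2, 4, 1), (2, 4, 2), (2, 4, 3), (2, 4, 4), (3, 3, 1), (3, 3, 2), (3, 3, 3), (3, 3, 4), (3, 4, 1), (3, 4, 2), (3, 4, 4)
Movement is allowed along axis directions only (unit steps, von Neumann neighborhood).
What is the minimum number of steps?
9
(one shortest path: (3, 4, 3) → (4, 4, 3) → (4, 3, 3) → (4, 2, 3) → (3, 2, 3) → (3, 1, 3) → (3, 0, 3) → (3, 0, 2) → (3, 0, 1) → (3, 0, 0))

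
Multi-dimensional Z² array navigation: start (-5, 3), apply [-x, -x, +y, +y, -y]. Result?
(-7, 4)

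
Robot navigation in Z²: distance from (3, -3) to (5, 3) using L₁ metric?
8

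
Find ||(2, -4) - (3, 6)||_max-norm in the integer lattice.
10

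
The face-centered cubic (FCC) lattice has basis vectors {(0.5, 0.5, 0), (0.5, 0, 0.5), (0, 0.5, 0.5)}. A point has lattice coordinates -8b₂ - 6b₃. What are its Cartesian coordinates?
(-4, -3, -7)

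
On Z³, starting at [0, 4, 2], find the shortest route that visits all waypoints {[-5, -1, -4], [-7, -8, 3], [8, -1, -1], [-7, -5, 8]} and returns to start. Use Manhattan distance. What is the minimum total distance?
78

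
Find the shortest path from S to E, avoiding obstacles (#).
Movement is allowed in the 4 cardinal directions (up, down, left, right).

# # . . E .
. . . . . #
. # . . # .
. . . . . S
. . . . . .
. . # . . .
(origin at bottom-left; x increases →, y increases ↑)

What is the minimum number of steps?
6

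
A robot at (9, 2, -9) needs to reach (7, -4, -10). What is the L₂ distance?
6.40312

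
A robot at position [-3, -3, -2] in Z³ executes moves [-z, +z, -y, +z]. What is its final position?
(-3, -4, -1)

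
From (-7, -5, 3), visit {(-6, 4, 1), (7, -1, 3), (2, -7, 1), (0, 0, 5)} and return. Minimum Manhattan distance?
62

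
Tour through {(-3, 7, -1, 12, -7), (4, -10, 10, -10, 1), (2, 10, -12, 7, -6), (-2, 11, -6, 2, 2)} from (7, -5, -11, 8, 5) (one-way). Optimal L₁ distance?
143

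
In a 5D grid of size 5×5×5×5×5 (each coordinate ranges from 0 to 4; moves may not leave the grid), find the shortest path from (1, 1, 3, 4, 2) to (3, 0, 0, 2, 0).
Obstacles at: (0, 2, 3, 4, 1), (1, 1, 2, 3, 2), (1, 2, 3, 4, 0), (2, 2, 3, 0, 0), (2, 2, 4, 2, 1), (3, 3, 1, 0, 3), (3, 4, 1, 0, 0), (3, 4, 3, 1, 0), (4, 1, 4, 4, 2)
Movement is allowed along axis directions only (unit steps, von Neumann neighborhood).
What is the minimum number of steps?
10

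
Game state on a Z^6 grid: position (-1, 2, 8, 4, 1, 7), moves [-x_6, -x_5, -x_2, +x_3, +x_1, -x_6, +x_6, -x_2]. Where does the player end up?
(0, 0, 9, 4, 0, 6)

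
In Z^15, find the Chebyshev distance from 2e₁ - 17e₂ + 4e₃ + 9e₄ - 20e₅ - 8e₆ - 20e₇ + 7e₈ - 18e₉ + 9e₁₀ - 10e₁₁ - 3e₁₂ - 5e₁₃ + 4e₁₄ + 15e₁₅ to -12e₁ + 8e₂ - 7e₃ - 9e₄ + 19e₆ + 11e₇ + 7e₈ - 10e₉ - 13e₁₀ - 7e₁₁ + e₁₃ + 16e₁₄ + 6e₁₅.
31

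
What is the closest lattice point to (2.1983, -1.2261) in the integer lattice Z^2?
(2, -1)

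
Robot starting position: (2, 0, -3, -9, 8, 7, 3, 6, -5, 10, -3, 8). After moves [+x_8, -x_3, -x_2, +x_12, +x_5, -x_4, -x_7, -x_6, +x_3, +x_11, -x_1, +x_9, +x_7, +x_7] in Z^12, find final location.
(1, -1, -3, -10, 9, 6, 4, 7, -4, 10, -2, 9)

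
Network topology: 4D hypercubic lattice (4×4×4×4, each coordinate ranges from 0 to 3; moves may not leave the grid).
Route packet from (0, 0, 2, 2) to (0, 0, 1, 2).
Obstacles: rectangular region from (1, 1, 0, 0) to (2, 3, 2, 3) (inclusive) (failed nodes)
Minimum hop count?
1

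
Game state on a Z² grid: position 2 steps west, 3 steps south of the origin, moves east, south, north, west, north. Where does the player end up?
(-2, -2)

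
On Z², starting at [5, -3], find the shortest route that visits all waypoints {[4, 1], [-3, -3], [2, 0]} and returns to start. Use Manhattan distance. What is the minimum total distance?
24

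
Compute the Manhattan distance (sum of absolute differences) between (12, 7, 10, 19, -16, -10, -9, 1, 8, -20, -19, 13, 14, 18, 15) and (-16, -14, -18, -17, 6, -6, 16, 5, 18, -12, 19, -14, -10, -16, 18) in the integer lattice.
312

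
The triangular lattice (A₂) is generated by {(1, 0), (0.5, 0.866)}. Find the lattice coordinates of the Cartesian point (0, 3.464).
-2b₁ + 4b₂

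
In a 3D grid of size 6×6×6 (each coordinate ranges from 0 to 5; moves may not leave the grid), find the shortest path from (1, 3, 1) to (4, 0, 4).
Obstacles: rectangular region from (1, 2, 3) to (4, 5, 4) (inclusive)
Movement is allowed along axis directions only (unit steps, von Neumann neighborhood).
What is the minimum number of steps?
9
(one shortest path: (1, 3, 1) → (2, 3, 1) → (3, 3, 1) → (4, 3, 1) → (4, 2, 1) → (4, 1, 1) → (4, 0, 1) → (4, 0, 2) → (4, 0, 3) → (4, 0, 4))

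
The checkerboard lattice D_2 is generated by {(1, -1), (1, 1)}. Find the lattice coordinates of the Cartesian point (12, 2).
5b₁ + 7b₂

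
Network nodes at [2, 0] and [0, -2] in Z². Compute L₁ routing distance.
4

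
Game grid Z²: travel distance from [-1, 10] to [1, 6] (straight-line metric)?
4.47214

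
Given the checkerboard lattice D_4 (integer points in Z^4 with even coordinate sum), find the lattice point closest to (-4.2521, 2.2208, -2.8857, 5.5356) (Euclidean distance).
(-4, 2, -3, 5)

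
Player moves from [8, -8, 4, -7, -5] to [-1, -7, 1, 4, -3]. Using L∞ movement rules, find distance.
11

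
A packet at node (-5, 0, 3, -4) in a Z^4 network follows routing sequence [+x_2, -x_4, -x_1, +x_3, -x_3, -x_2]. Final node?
(-6, 0, 3, -5)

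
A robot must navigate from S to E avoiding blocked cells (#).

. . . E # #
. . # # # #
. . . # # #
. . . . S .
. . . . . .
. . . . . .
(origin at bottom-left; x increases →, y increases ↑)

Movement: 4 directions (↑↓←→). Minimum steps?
8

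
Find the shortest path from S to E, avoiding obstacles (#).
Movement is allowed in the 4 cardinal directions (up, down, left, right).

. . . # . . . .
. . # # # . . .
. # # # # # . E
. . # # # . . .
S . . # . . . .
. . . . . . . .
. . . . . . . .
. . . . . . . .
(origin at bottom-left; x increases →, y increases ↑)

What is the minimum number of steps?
11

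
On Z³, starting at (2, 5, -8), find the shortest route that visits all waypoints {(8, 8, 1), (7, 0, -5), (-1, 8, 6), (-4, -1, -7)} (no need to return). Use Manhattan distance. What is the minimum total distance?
56
(one optimal route: (2, 5, -8) → (-4, -1, -7) → (7, 0, -5) → (8, 8, 1) → (-1, 8, 6))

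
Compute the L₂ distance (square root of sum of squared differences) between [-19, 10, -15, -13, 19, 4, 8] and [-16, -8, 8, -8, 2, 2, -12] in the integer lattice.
39.7492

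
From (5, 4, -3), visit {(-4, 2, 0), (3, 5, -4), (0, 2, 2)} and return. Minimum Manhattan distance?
36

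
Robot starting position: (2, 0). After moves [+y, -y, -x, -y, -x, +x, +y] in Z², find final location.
(1, 0)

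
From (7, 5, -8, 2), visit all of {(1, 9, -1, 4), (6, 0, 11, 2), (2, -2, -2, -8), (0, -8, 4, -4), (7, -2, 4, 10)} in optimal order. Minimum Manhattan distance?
107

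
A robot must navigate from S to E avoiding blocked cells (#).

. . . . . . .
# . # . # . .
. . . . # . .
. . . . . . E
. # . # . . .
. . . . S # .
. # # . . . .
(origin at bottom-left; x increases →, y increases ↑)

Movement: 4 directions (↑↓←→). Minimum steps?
4
(one shortest path: (4, 1) → (4, 2) → (5, 2) → (6, 2) → (6, 3))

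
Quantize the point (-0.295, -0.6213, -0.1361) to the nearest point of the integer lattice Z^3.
(0, -1, 0)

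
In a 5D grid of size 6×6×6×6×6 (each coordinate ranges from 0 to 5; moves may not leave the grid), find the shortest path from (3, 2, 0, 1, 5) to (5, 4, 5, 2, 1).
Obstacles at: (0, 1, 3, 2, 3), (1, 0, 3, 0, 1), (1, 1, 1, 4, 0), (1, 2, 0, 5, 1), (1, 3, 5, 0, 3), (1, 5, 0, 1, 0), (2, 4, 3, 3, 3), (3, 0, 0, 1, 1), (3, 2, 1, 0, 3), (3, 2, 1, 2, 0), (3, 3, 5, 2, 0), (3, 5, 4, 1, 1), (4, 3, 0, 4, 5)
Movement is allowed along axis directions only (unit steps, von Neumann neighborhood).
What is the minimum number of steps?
14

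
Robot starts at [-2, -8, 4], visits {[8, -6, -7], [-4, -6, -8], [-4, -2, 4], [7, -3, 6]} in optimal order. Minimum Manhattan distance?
52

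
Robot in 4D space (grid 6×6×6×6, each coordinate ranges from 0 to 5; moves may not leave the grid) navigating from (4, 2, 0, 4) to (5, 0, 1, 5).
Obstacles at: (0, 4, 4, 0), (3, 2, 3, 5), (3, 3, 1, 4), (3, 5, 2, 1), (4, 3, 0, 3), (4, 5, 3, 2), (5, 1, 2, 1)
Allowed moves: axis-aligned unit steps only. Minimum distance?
5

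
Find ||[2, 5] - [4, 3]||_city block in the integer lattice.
4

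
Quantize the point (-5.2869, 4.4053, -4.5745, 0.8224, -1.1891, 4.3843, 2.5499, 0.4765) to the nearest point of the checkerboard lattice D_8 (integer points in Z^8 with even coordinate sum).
(-5, 4, -5, 1, -1, 4, 3, 1)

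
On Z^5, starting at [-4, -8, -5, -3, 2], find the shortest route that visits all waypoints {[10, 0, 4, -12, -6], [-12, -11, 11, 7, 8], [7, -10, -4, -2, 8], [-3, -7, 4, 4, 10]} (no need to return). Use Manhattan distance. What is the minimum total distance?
140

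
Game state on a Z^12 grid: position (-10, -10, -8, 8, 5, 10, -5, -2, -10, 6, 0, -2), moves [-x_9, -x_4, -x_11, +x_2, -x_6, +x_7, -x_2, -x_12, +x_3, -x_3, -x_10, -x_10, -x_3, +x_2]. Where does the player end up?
(-10, -9, -9, 7, 5, 9, -4, -2, -11, 4, -1, -3)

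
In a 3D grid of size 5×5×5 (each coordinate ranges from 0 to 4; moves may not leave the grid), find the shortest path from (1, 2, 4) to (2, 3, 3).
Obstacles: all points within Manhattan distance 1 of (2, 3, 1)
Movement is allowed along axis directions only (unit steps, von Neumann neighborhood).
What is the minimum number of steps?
3
(one shortest path: (1, 2, 4) → (2, 2, 4) → (2, 3, 4) → (2, 3, 3))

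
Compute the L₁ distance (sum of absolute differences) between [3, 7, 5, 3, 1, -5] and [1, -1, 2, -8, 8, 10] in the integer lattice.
46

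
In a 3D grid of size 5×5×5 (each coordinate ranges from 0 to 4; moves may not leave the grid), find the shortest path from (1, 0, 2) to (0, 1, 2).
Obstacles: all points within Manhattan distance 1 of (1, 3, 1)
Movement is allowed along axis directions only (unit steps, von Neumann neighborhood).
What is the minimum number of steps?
2
(one shortest path: (1, 0, 2) → (0, 0, 2) → (0, 1, 2))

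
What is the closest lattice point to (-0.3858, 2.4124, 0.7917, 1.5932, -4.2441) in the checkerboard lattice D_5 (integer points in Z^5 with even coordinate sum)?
(0, 3, 1, 2, -4)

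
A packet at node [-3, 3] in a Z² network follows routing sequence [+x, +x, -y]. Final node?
(-1, 2)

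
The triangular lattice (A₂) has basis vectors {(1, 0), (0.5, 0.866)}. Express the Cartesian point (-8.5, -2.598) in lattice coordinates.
-7b₁ - 3b₂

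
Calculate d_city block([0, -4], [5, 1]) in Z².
10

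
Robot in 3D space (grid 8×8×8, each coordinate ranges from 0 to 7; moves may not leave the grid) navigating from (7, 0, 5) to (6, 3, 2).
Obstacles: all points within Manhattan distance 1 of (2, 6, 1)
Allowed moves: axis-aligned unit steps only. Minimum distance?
7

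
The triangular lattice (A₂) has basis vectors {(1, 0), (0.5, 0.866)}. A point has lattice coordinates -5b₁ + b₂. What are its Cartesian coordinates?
(-4.5, 0.866)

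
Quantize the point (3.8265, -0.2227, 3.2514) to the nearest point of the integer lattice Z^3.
(4, 0, 3)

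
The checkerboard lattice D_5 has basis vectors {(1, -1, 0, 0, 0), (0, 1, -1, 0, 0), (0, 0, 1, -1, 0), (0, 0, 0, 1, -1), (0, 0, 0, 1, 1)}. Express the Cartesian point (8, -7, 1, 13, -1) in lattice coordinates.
8b₁ + b₂ + 2b₃ + 8b₄ + 7b₅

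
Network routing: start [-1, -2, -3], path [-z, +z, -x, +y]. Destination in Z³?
(-2, -1, -3)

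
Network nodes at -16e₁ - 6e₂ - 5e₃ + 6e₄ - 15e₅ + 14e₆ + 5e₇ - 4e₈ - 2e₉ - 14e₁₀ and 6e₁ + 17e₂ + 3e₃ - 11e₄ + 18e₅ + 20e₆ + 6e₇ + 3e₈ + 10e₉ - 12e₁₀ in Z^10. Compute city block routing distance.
131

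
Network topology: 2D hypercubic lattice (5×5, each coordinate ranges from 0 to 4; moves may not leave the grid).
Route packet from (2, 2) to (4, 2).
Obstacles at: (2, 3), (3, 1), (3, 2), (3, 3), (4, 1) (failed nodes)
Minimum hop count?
8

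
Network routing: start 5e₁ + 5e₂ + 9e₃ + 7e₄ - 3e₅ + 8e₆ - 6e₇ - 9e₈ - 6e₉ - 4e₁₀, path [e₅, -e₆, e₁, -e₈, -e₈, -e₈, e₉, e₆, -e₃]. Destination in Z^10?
(6, 5, 8, 7, -2, 8, -6, -12, -5, -4)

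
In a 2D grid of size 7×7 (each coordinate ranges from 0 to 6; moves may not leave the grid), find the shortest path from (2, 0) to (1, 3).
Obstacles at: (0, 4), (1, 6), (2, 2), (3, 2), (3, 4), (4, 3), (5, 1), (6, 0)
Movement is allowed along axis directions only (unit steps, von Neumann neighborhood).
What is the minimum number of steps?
4
(one shortest path: (2, 0) → (1, 0) → (1, 1) → (1, 2) → (1, 3))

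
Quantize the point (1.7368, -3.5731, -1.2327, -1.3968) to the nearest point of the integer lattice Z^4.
(2, -4, -1, -1)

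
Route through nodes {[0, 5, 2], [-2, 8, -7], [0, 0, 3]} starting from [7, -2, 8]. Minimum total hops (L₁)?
34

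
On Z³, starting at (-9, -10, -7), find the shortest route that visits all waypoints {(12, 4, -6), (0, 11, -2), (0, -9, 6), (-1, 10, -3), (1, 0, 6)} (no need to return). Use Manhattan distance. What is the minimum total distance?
78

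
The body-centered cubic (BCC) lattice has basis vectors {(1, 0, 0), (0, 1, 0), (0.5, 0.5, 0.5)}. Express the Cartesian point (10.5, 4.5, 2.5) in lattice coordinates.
8b₁ + 2b₂ + 5b₃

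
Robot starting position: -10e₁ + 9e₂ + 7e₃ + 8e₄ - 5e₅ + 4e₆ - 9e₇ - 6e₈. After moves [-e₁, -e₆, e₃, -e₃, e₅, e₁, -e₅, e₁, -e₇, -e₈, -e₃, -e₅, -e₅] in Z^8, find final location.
(-9, 9, 6, 8, -7, 3, -10, -7)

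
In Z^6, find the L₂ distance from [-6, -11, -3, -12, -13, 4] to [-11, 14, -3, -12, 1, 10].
29.6985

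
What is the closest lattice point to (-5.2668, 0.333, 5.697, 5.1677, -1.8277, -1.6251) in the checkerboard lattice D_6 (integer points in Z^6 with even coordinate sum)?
(-5, 0, 6, 5, -2, -2)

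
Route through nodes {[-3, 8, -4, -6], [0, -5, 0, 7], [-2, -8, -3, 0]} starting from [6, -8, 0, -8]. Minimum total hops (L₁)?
63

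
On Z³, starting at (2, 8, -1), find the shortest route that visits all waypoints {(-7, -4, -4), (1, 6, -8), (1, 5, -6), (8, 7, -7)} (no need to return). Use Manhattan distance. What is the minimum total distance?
44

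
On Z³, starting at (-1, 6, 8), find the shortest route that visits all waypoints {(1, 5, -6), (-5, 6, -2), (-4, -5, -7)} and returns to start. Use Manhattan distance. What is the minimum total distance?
64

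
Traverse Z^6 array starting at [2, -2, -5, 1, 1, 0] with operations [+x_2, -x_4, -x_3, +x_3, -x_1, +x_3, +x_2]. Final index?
(1, 0, -4, 0, 1, 0)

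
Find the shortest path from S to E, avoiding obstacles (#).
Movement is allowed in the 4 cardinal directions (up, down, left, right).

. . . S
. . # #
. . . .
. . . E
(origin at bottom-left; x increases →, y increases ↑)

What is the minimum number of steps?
7
(one shortest path: (3, 3) → (2, 3) → (1, 3) → (1, 2) → (1, 1) → (2, 1) → (3, 1) → (3, 0))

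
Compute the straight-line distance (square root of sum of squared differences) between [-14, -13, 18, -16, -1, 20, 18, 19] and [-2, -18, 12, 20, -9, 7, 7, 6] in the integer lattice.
44.9889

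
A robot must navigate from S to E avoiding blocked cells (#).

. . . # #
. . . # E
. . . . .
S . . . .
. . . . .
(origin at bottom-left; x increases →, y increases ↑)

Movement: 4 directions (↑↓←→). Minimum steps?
6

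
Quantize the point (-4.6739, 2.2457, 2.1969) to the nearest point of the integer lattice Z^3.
(-5, 2, 2)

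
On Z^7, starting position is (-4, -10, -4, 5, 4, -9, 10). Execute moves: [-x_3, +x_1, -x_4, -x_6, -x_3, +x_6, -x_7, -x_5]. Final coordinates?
(-3, -10, -6, 4, 3, -9, 9)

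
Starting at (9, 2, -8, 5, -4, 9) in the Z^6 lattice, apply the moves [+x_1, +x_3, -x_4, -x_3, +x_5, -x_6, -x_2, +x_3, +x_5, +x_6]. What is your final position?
(10, 1, -7, 4, -2, 9)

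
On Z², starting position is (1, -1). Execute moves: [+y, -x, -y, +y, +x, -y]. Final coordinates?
(1, -1)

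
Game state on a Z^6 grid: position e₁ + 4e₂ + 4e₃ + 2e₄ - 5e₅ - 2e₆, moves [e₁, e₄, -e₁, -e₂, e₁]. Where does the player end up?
(2, 3, 4, 3, -5, -2)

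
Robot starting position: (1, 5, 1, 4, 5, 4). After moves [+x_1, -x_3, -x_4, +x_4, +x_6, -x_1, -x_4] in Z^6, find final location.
(1, 5, 0, 3, 5, 5)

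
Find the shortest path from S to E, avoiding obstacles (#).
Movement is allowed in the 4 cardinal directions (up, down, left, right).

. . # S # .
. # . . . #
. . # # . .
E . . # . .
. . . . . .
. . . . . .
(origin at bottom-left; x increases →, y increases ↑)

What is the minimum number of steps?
10
(one shortest path: (3, 5) → (3, 4) → (4, 4) → (4, 3) → (4, 2) → (4, 1) → (3, 1) → (2, 1) → (1, 1) → (0, 1) → (0, 2))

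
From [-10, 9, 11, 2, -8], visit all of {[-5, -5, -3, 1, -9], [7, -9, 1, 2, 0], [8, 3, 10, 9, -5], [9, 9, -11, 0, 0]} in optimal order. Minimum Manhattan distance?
141
(one optimal route: (-10, 9, 11, 2, -8) → (-5, -5, -3, 1, -9) → (7, -9, 1, 2, 0) → (8, 3, 10, 9, -5) → (9, 9, -11, 0, 0))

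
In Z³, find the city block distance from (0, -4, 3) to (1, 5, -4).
17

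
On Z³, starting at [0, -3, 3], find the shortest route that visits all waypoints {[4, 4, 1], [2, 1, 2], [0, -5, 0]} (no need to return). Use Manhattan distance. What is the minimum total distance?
21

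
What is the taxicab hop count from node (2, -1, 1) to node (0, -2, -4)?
8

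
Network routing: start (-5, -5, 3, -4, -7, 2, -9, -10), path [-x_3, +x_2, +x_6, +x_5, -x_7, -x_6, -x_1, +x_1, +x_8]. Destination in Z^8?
(-5, -4, 2, -4, -6, 2, -10, -9)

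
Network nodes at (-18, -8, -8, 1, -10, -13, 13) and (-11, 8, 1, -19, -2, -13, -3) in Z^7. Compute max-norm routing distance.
20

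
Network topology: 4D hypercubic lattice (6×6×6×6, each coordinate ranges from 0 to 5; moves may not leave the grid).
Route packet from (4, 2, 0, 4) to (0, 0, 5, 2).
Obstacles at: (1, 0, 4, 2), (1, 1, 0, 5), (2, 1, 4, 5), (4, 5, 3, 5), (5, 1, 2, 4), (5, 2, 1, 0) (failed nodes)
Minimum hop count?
13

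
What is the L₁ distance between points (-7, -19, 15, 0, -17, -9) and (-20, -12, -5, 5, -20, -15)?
54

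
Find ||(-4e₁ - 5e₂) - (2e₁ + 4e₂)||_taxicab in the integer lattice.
15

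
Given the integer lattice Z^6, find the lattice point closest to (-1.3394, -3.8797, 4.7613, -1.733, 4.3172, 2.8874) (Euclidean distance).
(-1, -4, 5, -2, 4, 3)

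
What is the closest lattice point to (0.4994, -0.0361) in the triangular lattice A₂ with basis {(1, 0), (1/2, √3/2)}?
(0, 0)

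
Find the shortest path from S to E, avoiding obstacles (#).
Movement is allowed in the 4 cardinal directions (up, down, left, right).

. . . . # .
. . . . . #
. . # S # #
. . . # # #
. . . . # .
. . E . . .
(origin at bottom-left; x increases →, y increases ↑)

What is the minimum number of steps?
8
(one shortest path: (3, 3) → (3, 4) → (2, 4) → (1, 4) → (1, 3) → (1, 2) → (2, 2) → (2, 1) → (2, 0))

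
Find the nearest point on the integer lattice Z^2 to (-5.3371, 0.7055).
(-5, 1)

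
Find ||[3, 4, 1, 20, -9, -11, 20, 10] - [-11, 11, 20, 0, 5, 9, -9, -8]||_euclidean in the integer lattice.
52.6023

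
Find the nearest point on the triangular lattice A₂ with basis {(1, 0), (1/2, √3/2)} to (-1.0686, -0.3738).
(-1, 0)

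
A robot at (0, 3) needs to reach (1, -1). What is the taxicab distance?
5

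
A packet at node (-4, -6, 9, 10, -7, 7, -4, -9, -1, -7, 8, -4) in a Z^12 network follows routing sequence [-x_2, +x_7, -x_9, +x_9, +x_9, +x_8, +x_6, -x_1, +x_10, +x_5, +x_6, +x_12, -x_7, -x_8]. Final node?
(-5, -7, 9, 10, -6, 9, -4, -9, 0, -6, 8, -3)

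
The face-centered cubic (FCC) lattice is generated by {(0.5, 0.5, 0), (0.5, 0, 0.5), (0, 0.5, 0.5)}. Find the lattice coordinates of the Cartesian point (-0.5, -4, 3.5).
-8b₁ + 7b₂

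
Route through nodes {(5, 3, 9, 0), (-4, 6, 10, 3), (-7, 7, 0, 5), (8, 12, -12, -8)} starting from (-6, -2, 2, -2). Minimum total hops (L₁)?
92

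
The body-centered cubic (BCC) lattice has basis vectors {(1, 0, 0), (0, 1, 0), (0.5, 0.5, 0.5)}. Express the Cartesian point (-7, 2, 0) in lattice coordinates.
-7b₁ + 2b₂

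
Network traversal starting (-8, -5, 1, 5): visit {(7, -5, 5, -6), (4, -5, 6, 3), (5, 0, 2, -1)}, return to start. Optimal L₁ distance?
72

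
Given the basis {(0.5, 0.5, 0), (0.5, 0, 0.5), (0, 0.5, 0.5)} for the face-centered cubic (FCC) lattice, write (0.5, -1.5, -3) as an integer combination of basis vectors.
2b₁ - b₂ - 5b₃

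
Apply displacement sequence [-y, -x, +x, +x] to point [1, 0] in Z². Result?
(2, -1)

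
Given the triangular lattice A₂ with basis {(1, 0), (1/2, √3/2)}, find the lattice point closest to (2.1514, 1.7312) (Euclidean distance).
(2, 1.732)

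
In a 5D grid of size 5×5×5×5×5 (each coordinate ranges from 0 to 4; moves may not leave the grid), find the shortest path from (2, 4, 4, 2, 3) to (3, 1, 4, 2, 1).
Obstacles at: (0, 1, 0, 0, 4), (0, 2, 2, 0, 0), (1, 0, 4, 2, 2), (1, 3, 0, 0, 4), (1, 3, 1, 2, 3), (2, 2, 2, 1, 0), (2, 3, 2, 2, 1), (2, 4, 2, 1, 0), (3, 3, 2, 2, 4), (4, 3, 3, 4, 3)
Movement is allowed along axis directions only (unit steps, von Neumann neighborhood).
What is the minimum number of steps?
6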